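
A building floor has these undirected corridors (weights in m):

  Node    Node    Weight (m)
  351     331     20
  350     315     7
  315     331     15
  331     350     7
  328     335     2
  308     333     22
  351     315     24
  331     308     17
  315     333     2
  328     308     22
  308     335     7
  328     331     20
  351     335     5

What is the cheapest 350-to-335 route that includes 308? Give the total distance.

Shortest 350→308: 350 → 331 → 308 = 24
Best 308 to 335: 308 → 335 costing 7
Total via 308: 24 + 7 = 31 m.

31 m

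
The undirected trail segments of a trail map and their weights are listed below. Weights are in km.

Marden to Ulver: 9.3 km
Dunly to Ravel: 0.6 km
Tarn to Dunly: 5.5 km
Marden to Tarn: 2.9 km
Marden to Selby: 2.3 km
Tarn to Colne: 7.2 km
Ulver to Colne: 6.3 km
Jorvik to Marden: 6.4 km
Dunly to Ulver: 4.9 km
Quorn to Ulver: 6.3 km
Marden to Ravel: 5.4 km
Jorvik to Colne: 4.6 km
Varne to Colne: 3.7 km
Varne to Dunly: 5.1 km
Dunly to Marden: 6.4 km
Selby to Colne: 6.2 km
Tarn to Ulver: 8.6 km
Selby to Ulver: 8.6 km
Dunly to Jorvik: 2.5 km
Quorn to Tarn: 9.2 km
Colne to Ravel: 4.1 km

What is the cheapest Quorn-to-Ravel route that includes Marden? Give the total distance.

Shortest Quorn→Marden: Quorn–Tarn–Marden = 12.1
Shortest Marden→Ravel: Marden–Ravel = 5.4
Total via Marden: 12.1 + 5.4 = 17.5 km.

17.5 km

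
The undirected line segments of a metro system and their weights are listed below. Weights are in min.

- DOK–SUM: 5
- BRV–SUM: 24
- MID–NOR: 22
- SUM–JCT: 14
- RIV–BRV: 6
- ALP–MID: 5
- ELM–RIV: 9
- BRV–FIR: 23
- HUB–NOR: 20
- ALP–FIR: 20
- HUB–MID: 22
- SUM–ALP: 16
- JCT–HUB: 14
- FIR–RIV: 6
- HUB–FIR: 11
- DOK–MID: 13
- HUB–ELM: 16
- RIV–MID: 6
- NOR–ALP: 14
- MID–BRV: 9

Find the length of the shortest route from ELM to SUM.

Compare a few routes:
ELM–RIV–MID–DOK–SUM: 9+6+13+5 = 33
ELM–RIV–MID–ALP–SUM: 9+6+5+16 = 36
Cheapest is ELM–RIV–MID–DOK–SUM at 33 min.

33 min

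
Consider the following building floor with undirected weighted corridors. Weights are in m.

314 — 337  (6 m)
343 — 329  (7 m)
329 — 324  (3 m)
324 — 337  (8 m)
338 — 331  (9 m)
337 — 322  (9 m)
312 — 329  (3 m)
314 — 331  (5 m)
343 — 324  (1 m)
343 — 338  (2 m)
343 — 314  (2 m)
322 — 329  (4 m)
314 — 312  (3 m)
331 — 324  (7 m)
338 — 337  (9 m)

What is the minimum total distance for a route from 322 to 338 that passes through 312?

14 m

Best 322 to 312: 322–329–312 costing 7
Best 312 to 338: 312–314–343–338 costing 7
Total via 312: 7 + 7 = 14 m.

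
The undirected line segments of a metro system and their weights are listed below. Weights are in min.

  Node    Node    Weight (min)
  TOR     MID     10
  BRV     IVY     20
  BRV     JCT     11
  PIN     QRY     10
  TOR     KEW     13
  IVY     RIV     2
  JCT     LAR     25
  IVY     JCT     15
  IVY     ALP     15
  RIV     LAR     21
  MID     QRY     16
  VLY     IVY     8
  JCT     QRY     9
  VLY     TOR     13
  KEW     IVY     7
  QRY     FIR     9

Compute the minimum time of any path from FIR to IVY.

33 min

Candidate routes:
FIR - QRY - JCT - BRV - IVY: 9+9+11+20 = 49
FIR - QRY - MID - TOR - KEW - IVY: 9+16+10+13+7 = 55
FIR - QRY - MID - TOR - VLY - IVY: 9+16+10+13+8 = 56
FIR - QRY - JCT - IVY: 9+9+15 = 33
The minimum is 33 min via FIR - QRY - JCT - IVY.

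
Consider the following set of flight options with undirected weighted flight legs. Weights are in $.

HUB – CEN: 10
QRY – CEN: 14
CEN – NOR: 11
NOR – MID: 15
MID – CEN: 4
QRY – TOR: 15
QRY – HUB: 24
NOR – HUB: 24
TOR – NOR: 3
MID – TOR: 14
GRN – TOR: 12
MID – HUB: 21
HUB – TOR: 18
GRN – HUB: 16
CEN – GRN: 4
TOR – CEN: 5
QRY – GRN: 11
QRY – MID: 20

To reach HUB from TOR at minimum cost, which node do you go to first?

Compare a few routes:
TOR - HUB: 18 = 18
TOR - CEN - GRN - HUB: 5+4+16 = 25
TOR - NOR - CEN - HUB: 3+11+10 = 24
TOR - CEN - HUB: 5+10 = 15
Cheapest is TOR - CEN - HUB at $15.
So from TOR the first move is to CEN.

CEN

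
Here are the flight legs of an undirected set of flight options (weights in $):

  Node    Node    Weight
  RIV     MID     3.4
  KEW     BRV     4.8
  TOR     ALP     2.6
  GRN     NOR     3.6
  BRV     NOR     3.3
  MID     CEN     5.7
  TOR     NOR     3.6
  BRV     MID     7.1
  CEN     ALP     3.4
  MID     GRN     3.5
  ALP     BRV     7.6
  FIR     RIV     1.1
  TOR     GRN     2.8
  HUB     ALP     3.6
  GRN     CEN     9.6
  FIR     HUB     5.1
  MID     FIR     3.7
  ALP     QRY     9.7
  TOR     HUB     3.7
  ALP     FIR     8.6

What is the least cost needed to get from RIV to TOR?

$9.7

Running Dijkstra from RIV:
RIV: 0
FIR: 1.1  (via RIV)
MID: 3.4  (via RIV)
HUB: 6.2  (via FIR)
GRN: 6.9  (via MID)
CEN: 9.1  (via MID)
TOR: 9.7  (via GRN)
Shortest route: RIV–MID–GRN–TOR = $9.7.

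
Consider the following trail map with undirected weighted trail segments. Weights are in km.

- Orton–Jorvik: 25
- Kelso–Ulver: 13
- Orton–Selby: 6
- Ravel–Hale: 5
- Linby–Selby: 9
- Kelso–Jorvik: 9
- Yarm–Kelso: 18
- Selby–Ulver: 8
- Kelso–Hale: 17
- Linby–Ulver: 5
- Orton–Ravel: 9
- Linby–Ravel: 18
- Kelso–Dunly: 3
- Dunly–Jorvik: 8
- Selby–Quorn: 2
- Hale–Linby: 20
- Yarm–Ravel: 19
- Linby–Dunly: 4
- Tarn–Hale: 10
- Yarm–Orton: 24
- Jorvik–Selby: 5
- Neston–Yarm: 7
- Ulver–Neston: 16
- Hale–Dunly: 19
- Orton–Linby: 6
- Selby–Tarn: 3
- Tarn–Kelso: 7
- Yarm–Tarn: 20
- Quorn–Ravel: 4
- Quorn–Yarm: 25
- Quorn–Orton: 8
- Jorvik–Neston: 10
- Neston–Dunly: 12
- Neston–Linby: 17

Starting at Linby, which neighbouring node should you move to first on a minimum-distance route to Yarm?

Compare a few routes:
Linby → Dunly → Neston → Yarm: 4+12+7 = 23
Linby → Neston → Yarm: 17+7 = 24
Linby → Dunly → Kelso → Yarm: 4+3+18 = 25
The minimum is 23 km via Linby → Dunly → Neston → Yarm.
So from Linby the first move is to Dunly.

Dunly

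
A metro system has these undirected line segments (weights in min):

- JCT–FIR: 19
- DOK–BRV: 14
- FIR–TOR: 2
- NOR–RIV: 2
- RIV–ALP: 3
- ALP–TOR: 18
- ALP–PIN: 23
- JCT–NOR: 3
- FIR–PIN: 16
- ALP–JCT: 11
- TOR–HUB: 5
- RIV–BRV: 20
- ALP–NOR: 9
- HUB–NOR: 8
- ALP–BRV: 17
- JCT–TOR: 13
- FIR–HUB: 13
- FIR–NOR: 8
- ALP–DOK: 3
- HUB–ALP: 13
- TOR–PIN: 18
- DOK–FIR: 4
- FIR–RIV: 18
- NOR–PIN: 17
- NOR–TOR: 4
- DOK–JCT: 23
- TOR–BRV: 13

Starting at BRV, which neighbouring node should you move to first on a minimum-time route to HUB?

TOR

Compare a few routes:
BRV → TOR → FIR → HUB: 13+2+13 = 28
BRV → TOR → HUB: 13+5 = 18
BRV → TOR → NOR → HUB: 13+4+8 = 25
BRV → DOK → FIR → TOR → HUB: 14+4+2+5 = 25
Cheapest is BRV → TOR → HUB at 18 min.
So from BRV the first move is to TOR.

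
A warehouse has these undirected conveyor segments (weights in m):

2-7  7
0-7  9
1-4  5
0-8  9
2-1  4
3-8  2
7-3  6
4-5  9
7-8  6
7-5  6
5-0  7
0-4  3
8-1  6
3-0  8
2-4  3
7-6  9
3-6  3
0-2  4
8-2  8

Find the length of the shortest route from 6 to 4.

14 m

Settle nodes by increasing distance from 6:
6: 0
3: 3  (via 6)
8: 5  (via 3)
7: 9  (via 6)
0: 11  (via 3)
1: 11  (via 8)
2: 13  (via 8)
4: 14  (via 0)
Shortest route: 6–3–0–4 = 14 m.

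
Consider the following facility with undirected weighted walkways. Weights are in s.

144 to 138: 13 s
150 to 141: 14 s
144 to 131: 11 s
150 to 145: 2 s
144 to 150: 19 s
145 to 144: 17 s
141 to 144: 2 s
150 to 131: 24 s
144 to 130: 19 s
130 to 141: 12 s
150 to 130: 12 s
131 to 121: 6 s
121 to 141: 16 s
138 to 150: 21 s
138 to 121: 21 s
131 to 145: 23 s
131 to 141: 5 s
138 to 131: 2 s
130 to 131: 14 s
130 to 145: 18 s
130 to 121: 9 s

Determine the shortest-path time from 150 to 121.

Candidate routes:
150 → 141 → 131 → 121: 14+5+6 = 25
150 → 130 → 121: 12+9 = 21
Cheapest is 150 → 130 → 121 at 21 s.

21 s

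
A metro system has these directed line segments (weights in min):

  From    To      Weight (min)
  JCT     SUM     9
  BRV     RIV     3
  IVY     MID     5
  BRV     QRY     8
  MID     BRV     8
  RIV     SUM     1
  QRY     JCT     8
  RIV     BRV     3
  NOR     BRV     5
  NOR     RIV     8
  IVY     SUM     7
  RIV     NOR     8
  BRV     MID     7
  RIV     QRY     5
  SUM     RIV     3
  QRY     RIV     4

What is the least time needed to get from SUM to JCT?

Candidate routes:
SUM–RIV–BRV–QRY–JCT: 3+3+8+8 = 22
SUM–RIV–NOR–BRV–QRY–JCT: 3+8+5+8+8 = 32
SUM–RIV–QRY–JCT: 3+5+8 = 16
Cheapest is SUM–RIV–QRY–JCT at 16 min.

16 min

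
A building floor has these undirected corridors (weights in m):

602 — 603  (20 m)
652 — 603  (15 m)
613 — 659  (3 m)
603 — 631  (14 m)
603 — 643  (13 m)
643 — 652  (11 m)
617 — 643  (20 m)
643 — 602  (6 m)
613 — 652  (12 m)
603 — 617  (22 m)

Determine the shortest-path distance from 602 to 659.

Running Dijkstra from 602:
602: 0
643: 6  (via 602)
652: 17  (via 643)
603: 19  (via 643)
617: 26  (via 643)
613: 29  (via 652)
659: 32  (via 613)
Shortest route: 602 → 643 → 652 → 613 → 659 = 32 m.

32 m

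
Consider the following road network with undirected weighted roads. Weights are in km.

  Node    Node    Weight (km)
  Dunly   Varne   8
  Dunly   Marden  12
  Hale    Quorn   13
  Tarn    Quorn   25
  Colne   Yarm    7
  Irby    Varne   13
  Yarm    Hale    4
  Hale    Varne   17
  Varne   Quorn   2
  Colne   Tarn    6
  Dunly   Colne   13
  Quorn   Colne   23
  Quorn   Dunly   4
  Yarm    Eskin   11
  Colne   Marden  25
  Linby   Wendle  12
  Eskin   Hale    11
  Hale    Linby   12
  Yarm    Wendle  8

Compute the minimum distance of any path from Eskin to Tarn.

Running Dijkstra from Eskin:
Eskin: 0
Hale: 11  (via Eskin)
Yarm: 11  (via Eskin)
Colne: 18  (via Yarm)
Wendle: 19  (via Yarm)
Linby: 23  (via Hale)
Quorn: 24  (via Hale)
Tarn: 24  (via Colne)
Shortest route: Eskin–Yarm–Colne–Tarn = 24 km.

24 km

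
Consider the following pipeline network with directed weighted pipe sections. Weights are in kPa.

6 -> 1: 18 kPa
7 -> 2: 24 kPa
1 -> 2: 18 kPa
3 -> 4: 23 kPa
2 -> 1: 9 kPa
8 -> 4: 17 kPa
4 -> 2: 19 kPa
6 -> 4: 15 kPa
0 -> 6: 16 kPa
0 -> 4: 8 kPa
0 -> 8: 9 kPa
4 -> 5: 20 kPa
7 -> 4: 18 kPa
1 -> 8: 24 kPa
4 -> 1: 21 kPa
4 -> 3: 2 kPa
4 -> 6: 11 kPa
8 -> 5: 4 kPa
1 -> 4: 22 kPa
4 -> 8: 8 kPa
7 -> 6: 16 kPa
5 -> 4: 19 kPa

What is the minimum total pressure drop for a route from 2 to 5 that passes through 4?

43 kPa

Shortest 2→4: 2–1–4 = 31
Shortest 4→5: 4–8–5 = 12
Total via 4: 31 + 12 = 43 kPa.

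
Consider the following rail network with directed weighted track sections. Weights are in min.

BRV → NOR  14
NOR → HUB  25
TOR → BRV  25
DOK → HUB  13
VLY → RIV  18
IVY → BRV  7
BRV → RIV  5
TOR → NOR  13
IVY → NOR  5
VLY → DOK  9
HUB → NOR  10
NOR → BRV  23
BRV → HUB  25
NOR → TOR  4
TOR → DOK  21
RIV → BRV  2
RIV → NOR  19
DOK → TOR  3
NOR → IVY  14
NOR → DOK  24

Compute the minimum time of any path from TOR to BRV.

25 min

Compare a few routes:
TOR - BRV: 25 = 25
TOR - NOR - IVY - BRV: 13+14+7 = 34
The minimum is 25 min via TOR - BRV.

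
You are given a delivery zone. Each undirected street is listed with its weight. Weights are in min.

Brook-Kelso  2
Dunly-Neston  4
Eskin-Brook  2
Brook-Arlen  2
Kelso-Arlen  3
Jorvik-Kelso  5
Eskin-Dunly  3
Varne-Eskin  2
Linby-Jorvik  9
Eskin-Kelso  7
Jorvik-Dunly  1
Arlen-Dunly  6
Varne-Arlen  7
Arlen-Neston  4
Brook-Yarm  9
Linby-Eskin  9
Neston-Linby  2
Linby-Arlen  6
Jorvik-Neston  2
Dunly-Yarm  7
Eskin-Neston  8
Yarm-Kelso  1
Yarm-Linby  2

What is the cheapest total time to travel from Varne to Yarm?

7 min

Candidate routes:
Varne → Eskin → Kelso → Yarm: 2+7+1 = 10
Varne → Eskin → Brook → Kelso → Yarm: 2+2+2+1 = 7
Cheapest is Varne → Eskin → Brook → Kelso → Yarm at 7 min.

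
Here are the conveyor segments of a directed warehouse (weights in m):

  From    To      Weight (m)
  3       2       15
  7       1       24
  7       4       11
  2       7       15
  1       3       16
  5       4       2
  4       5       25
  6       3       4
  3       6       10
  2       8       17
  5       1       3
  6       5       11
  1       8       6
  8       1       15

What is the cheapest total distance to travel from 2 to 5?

51 m

Candidate routes:
2 → 8 → 1 → 3 → 6 → 5: 17+15+16+10+11 = 69
2 → 7 → 1 → 3 → 6 → 5: 15+24+16+10+11 = 76
2 → 7 → 4 → 5: 15+11+25 = 51
The minimum is 51 m via 2 → 7 → 4 → 5.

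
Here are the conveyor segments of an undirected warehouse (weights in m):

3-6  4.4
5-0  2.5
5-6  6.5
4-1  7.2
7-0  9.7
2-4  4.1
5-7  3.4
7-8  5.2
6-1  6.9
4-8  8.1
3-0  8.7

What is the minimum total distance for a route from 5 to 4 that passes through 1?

Shortest 5→1: 5 → 6 → 1 = 13.4
Best 1 to 4: 1 → 4 costing 7.2
Total via 1: 13.4 + 7.2 = 20.6 m.

20.6 m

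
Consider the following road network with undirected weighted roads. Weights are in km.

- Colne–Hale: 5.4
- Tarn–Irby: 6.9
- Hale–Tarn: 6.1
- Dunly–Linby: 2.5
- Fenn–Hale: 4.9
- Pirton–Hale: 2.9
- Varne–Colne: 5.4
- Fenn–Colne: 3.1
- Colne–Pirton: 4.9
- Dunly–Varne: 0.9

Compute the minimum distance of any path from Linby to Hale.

14.2 km

Compare a few routes:
Linby–Dunly–Varne–Colne–Hale: 2.5+0.9+5.4+5.4 = 14.2
Linby–Dunly–Varne–Colne–Pirton–Hale: 2.5+0.9+5.4+4.9+2.9 = 16.6
The minimum is 14.2 km via Linby–Dunly–Varne–Colne–Hale.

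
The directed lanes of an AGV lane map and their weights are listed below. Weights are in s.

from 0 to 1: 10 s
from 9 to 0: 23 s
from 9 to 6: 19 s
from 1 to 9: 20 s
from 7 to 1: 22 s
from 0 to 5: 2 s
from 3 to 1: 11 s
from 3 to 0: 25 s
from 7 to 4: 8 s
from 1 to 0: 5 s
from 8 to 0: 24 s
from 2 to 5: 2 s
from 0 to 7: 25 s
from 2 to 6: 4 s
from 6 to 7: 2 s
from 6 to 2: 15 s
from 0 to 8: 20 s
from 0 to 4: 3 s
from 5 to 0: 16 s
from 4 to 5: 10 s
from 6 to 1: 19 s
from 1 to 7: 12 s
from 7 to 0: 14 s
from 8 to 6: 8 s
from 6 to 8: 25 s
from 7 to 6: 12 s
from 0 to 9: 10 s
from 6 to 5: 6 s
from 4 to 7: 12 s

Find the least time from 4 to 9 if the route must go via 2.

Shortest 4→2: 4 → 7 → 6 → 2 = 39
Best 2 to 9: 2 → 5 → 0 → 9 costing 28
Total via 2: 39 + 28 = 67 s.

67 s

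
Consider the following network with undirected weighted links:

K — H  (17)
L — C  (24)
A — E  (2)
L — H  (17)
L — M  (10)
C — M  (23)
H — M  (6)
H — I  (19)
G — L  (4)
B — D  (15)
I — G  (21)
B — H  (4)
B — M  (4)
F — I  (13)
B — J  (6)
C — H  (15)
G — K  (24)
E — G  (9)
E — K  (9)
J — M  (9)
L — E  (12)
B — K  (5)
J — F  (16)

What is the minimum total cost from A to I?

32

Settle nodes by increasing distance from A:
A: 0
E: 2  (via A)
G: 11  (via E)
K: 11  (via E)
L: 14  (via E)
B: 16  (via K)
H: 20  (via B)
M: 20  (via B)
J: 22  (via B)
D: 31  (via B)
I: 32  (via G)
Shortest route: A → E → G → I = 32.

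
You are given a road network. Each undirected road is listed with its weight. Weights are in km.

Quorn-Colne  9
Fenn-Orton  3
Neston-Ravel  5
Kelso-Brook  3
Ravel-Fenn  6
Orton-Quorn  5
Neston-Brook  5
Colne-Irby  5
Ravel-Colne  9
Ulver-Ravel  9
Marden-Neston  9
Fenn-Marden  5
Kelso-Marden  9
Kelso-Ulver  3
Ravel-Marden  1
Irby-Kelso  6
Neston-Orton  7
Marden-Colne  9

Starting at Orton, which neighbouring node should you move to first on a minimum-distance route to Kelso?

Enumerating some paths:
Orton–Fenn–Ravel–Marden–Kelso: 3+6+1+9 = 19
Orton–Neston–Brook–Kelso: 7+5+3 = 15
Orton–Fenn–Marden–Kelso: 3+5+9 = 17
Orton–Fenn–Marden–Ravel–Ulver–Kelso: 3+5+1+9+3 = 21
Cheapest is Orton–Neston–Brook–Kelso at 15 km.
So from Orton the first move is to Neston.

Neston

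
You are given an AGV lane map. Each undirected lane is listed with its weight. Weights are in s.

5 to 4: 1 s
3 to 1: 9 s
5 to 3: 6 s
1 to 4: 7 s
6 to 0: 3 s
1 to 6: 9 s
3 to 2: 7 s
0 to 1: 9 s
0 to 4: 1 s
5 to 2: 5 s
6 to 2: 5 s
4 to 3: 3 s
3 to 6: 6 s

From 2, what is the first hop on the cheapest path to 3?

3

Compare a few routes:
2 → 5 → 4 → 3: 5+1+3 = 9
2 → 3: 7 = 7
The minimum is 7 s via 2 → 3.
So from 2 the first move is to 3.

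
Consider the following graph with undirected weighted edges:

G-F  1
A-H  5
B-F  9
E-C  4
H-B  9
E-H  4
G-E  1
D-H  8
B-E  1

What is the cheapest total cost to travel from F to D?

Running Dijkstra from F:
F: 0
G: 1  (via F)
E: 2  (via G)
B: 3  (via E)
C: 6  (via E)
H: 6  (via E)
A: 11  (via H)
D: 14  (via H)
Shortest route: F → G → E → H → D = 14.

14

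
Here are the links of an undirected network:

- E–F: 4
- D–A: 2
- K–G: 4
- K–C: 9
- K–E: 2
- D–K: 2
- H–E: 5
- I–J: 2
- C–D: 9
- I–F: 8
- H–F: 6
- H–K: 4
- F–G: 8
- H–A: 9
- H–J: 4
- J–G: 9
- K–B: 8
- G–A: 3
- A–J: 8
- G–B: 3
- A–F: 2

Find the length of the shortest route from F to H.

Settle nodes by increasing distance from F:
F: 0
A: 2  (via F)
D: 4  (via A)
E: 4  (via F)
G: 5  (via A)
H: 6  (via F)
Shortest route: F–H = 6.

6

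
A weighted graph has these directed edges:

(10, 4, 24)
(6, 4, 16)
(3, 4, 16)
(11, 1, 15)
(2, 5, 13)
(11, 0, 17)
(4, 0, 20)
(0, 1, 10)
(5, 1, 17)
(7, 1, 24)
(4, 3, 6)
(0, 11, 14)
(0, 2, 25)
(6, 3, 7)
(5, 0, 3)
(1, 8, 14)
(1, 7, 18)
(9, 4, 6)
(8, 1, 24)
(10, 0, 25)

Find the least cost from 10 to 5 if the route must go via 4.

Shortest 10→4: 10 → 4 = 24
Shortest 4→5: 4 → 0 → 2 → 5 = 58
Total via 4: 24 + 58 = 82.

82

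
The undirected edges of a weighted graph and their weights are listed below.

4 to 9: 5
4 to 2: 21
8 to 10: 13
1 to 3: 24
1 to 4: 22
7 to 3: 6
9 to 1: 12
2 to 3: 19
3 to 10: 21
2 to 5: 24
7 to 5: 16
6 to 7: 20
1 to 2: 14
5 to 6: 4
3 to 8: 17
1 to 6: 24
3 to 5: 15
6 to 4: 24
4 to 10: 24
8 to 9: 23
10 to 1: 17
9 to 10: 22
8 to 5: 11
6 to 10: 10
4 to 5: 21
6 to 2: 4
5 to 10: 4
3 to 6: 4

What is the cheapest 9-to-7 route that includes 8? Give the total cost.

Best 9 to 8: 9–8 costing 23
Shortest 8→7: 8–3–7 = 23
Total via 8: 23 + 23 = 46.

46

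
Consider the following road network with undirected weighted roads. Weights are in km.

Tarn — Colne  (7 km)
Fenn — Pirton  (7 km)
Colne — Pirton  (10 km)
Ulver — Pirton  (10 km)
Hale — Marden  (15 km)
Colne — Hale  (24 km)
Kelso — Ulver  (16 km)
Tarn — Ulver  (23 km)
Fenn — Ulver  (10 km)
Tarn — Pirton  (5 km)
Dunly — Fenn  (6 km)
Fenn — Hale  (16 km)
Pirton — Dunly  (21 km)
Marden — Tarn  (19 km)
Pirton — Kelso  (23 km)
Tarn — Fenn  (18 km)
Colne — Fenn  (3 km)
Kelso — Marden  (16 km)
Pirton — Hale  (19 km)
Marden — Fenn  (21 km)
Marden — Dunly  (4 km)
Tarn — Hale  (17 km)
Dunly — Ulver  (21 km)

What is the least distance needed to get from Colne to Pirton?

Shortest distances from Colne:
Colne: 0
Fenn: 3  (via Colne)
Tarn: 7  (via Colne)
Dunly: 9  (via Fenn)
Pirton: 10  (via Colne)
Shortest route: Colne–Pirton = 10 km.

10 km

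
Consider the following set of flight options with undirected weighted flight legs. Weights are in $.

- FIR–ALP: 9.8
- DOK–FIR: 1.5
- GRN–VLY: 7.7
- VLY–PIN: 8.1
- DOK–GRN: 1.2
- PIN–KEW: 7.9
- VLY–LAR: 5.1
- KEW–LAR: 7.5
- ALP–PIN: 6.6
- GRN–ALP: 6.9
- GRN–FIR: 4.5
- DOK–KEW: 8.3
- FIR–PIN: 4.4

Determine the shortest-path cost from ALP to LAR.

Settle nodes by increasing distance from ALP:
ALP: 0
PIN: 6.6  (via ALP)
GRN: 6.9  (via ALP)
DOK: 8.1  (via GRN)
FIR: 9.6  (via DOK)
KEW: 14.5  (via PIN)
VLY: 14.6  (via GRN)
LAR: 19.7  (via VLY)
Shortest route: ALP–GRN–VLY–LAR = $19.7.

$19.7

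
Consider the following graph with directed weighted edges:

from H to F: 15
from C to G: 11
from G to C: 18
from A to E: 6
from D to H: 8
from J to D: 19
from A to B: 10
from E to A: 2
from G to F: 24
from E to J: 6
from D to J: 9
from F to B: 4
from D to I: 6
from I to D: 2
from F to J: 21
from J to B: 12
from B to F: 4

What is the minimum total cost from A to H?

39

Running Dijkstra from A:
A: 0
E: 6  (via A)
B: 10  (via A)
J: 12  (via E)
F: 14  (via B)
D: 31  (via J)
I: 37  (via D)
H: 39  (via D)
Shortest route: A → E → J → D → H = 39.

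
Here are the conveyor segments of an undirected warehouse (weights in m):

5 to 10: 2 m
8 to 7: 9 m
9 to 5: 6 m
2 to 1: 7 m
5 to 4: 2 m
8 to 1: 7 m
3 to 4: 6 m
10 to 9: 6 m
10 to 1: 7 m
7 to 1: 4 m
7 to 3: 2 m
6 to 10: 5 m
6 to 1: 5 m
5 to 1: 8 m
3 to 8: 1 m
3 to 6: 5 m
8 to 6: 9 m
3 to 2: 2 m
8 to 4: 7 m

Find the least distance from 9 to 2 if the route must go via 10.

Shortest 9→10: 9 → 10 = 6
Best 10 to 2: 10 → 5 → 4 → 3 → 2 costing 12
Total via 10: 6 + 12 = 18 m.

18 m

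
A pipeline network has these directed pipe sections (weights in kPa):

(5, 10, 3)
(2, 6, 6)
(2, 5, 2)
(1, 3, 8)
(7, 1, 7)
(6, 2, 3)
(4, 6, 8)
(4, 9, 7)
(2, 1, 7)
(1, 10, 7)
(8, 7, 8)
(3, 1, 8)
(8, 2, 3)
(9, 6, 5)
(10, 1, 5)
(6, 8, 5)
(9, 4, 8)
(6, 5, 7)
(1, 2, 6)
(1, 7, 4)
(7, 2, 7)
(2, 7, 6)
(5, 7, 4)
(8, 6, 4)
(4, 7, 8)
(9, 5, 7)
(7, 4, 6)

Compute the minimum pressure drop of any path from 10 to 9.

Candidate routes:
10 - 1 - 7 - 4 - 9: 5+4+6+7 = 22
10 - 1 - 2 - 7 - 4 - 9: 5+6+6+6+7 = 30
The minimum is 22 kPa via 10 - 1 - 7 - 4 - 9.

22 kPa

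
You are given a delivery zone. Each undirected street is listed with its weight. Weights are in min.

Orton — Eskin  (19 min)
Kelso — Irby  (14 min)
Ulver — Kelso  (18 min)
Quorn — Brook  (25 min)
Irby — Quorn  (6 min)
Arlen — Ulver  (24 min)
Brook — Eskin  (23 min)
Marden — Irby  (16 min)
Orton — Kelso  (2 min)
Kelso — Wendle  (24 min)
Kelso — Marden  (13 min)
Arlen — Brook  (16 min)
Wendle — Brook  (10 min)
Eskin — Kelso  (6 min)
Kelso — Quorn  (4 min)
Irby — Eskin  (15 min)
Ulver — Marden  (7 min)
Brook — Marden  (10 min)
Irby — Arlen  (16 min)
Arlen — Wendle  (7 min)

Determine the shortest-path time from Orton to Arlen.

28 min

Enumerating some paths:
Orton → Kelso → Quorn → Irby → Arlen: 2+4+6+16 = 28
Orton → Kelso → Eskin → Irby → Arlen: 2+6+15+16 = 39
Orton → Kelso → Irby → Arlen: 2+14+16 = 32
Orton → Kelso → Wendle → Arlen: 2+24+7 = 33
The minimum is 28 min via Orton → Kelso → Quorn → Irby → Arlen.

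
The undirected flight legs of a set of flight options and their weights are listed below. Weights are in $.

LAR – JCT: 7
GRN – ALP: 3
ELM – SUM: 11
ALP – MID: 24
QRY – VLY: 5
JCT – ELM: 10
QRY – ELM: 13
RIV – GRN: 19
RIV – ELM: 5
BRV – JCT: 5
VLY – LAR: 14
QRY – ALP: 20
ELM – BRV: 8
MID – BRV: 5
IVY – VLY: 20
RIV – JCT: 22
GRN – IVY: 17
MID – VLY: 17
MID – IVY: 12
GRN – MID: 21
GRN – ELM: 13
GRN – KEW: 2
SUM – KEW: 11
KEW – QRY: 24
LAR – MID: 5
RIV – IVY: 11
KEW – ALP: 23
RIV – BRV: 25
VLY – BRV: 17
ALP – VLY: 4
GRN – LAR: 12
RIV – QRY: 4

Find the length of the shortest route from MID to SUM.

$24

Enumerating some paths:
MID → BRV → ELM → SUM: 5+8+11 = 24
MID → LAR → GRN → KEW → SUM: 5+12+2+11 = 30
Cheapest is MID → BRV → ELM → SUM at $24.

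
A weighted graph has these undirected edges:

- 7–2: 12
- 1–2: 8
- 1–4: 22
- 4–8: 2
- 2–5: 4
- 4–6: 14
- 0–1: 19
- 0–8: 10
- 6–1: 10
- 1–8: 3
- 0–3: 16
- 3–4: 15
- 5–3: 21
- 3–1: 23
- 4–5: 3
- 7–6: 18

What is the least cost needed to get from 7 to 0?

31

Shortest distances from 7:
7: 0
2: 12  (via 7)
5: 16  (via 2)
6: 18  (via 7)
4: 19  (via 5)
1: 20  (via 2)
8: 21  (via 4)
0: 31  (via 8)
Shortest route: 7 → 2 → 5 → 4 → 8 → 0 = 31.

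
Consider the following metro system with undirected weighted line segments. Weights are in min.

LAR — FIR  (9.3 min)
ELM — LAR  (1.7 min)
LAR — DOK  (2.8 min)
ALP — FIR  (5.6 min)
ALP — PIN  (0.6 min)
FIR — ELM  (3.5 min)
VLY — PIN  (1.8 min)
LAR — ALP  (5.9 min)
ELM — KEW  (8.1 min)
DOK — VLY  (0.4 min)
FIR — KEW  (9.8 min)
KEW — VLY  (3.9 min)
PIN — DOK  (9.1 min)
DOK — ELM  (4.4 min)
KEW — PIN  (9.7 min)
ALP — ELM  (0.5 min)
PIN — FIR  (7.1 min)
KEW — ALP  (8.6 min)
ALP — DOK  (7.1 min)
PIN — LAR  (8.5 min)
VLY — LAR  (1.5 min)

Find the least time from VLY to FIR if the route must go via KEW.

Shortest VLY→KEW: VLY–KEW = 3.9
Shortest KEW→FIR: KEW–FIR = 9.8
Total via KEW: 3.9 + 9.8 = 13.7 min.

13.7 min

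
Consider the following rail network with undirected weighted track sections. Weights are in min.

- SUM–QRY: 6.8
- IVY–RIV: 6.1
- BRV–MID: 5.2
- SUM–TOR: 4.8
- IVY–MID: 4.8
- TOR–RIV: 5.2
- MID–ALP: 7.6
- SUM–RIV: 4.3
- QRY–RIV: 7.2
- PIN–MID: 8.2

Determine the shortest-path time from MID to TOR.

16.1 min

Running Dijkstra from MID:
MID: 0
IVY: 4.8  (via MID)
BRV: 5.2  (via MID)
ALP: 7.6  (via MID)
PIN: 8.2  (via MID)
RIV: 10.9  (via IVY)
SUM: 15.2  (via RIV)
TOR: 16.1  (via RIV)
Shortest route: MID–IVY–RIV–TOR = 16.1 min.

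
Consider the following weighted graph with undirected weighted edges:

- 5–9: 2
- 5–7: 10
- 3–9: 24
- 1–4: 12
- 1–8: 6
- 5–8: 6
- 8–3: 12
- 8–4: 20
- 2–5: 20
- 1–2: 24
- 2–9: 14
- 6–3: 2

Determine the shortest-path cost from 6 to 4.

Shortest distances from 6:
6: 0
3: 2  (via 6)
8: 14  (via 3)
1: 20  (via 8)
5: 20  (via 8)
9: 22  (via 5)
7: 30  (via 5)
4: 32  (via 1)
Shortest route: 6 → 3 → 8 → 1 → 4 = 32.

32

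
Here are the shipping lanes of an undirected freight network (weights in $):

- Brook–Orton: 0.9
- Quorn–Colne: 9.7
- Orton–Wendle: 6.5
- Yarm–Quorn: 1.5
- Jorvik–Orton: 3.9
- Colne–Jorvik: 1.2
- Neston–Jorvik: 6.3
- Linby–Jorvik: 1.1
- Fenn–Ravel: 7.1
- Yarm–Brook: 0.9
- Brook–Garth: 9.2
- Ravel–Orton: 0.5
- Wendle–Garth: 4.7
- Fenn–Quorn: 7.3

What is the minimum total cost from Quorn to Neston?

$13.5

Settle nodes by increasing distance from Quorn:
Quorn: 0
Yarm: 1.5  (via Quorn)
Brook: 2.4  (via Yarm)
Orton: 3.3  (via Brook)
Ravel: 3.8  (via Orton)
Jorvik: 7.2  (via Orton)
Fenn: 7.3  (via Quorn)
Linby: 8.3  (via Jorvik)
Colne: 8.4  (via Jorvik)
Wendle: 9.8  (via Orton)
Garth: 11.6  (via Brook)
Neston: 13.5  (via Jorvik)
Shortest route: Quorn → Yarm → Brook → Orton → Jorvik → Neston = $13.5.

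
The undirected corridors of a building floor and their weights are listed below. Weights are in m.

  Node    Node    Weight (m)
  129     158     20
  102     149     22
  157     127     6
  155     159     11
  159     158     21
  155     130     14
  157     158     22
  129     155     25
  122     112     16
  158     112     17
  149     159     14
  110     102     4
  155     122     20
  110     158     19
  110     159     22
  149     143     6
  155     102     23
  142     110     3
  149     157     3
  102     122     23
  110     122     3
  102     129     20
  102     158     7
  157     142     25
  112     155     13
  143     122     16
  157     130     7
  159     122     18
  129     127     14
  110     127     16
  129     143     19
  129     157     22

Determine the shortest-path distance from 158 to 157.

22 m

Compare a few routes:
158 - 157: 22 = 22
158 - 102 - 110 - 127 - 157: 7+4+16+6 = 33
158 - 159 - 149 - 157: 21+14+3 = 38
158 - 102 - 149 - 157: 7+22+3 = 32
The minimum is 22 m via 158 - 157.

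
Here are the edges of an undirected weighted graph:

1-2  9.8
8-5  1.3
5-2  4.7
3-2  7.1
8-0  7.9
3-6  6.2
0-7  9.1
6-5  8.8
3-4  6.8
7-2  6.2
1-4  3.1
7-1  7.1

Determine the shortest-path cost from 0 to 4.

19.3

Compare a few routes:
0 → 8 → 5 → 2 → 1 → 4: 7.9+1.3+4.7+9.8+3.1 = 26.8
0 → 8 → 5 → 2 → 3 → 4: 7.9+1.3+4.7+7.1+6.8 = 27.8
0 → 7 → 1 → 4: 9.1+7.1+3.1 = 19.3
Cheapest is 0 → 7 → 1 → 4 at 19.3.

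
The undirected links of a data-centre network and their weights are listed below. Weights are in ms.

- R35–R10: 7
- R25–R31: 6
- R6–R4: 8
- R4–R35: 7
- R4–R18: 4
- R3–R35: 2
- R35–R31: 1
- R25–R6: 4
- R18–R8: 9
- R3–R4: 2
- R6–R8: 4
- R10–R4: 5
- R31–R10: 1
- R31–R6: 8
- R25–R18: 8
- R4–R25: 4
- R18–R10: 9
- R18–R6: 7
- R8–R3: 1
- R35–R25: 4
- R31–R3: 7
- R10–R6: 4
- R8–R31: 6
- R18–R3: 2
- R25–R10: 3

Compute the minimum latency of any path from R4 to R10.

5 ms

Compare a few routes:
R4 - R10: 5 = 5
R4 - R3 - R35 - R31 - R10: 2+2+1+1 = 6
R4 - R25 - R10: 4+3 = 7
R4 - R35 - R31 - R10: 7+1+1 = 9
Cheapest is R4 - R10 at 5 ms.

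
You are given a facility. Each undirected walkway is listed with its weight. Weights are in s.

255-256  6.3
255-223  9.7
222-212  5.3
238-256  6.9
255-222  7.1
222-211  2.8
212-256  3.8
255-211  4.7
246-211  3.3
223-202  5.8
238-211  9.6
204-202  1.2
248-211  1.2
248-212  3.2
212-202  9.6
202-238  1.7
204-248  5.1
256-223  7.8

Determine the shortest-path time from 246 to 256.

11.5 s

Enumerating some paths:
246 - 211 - 222 - 212 - 256: 3.3+2.8+5.3+3.8 = 15.2
246 - 211 - 255 - 256: 3.3+4.7+6.3 = 14.3
246 - 211 - 248 - 212 - 256: 3.3+1.2+3.2+3.8 = 11.5
246 - 211 - 248 - 204 - 202 - 238 - 256: 3.3+1.2+5.1+1.2+1.7+6.9 = 19.4
The minimum is 11.5 s via 246 - 211 - 248 - 212 - 256.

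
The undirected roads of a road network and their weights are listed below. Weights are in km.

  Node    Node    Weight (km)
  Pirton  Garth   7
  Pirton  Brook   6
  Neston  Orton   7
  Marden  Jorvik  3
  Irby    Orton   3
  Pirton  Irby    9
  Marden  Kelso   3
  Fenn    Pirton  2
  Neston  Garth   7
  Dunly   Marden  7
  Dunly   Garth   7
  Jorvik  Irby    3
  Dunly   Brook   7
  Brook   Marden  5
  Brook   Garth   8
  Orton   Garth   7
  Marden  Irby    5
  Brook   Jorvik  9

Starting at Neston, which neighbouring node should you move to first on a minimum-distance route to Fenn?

Garth

Compare a few routes:
Neston → Orton → Irby → Pirton → Fenn: 7+3+9+2 = 21
Neston → Orton → Garth → Pirton → Fenn: 7+7+7+2 = 23
Neston → Garth → Pirton → Fenn: 7+7+2 = 16
The minimum is 16 km via Neston → Garth → Pirton → Fenn.
So from Neston the first move is to Garth.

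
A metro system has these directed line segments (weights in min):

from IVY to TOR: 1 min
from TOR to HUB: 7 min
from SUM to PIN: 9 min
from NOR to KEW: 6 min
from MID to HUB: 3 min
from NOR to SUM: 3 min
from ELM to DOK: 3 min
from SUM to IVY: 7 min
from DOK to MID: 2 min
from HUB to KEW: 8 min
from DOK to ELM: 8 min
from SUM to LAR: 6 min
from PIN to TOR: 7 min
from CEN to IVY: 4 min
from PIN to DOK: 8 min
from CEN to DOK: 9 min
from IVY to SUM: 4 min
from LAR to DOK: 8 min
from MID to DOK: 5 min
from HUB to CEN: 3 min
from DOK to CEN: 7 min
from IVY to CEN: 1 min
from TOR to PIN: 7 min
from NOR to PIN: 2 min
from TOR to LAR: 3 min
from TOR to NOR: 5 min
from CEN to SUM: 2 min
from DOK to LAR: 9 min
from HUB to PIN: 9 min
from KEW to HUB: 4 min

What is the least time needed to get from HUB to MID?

14 min

Enumerating some paths:
HUB–CEN–DOK–MID: 3+9+2 = 14
HUB–PIN–DOK–MID: 9+8+2 = 19
HUB–CEN–IVY–TOR–LAR–DOK–MID: 3+4+1+3+8+2 = 21
HUB–CEN–SUM–LAR–DOK–MID: 3+2+6+8+2 = 21
The minimum is 14 min via HUB–CEN–DOK–MID.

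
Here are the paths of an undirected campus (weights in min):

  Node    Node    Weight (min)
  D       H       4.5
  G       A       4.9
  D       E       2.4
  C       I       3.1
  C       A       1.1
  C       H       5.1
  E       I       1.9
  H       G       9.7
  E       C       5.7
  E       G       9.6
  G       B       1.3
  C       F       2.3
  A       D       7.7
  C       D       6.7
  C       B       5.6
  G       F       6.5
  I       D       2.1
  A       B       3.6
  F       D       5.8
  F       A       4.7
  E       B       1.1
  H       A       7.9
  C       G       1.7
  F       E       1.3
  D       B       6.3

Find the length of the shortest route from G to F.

3.7 min

Enumerating some paths:
G–F: 6.5 = 6.5
G–B–E–F: 1.3+1.1+1.3 = 3.7
G–C–F: 1.7+2.3 = 4
G–C–A–F: 1.7+1.1+4.7 = 7.5
The minimum is 3.7 min via G–B–E–F.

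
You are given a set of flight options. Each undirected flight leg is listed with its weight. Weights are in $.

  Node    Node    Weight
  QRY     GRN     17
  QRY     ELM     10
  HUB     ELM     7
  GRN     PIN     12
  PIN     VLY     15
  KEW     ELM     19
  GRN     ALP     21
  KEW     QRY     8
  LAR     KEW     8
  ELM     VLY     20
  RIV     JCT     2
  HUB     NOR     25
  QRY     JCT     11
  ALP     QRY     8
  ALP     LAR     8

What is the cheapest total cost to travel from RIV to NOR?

$55

Compare a few routes:
RIV → JCT → QRY → GRN → PIN → VLY → ELM → HUB → NOR: 2+11+17+12+15+20+7+25 = 109
RIV → JCT → QRY → ELM → HUB → NOR: 2+11+10+7+25 = 55
RIV → JCT → QRY → ALP → LAR → KEW → ELM → HUB → NOR: 2+11+8+8+8+19+7+25 = 88
RIV → JCT → QRY → KEW → ELM → HUB → NOR: 2+11+8+19+7+25 = 72
Cheapest is RIV → JCT → QRY → ELM → HUB → NOR at $55.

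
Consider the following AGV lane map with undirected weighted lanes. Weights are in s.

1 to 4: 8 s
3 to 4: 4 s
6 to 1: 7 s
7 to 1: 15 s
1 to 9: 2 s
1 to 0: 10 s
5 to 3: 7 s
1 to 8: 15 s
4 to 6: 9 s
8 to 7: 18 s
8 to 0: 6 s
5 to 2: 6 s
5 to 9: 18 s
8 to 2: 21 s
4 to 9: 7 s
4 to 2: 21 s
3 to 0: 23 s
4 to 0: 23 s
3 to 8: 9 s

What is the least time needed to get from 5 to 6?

20 s

Candidate routes:
5 → 3 → 4 → 6: 7+4+9 = 20
5 → 3 → 4 → 1 → 6: 7+4+8+7 = 26
The minimum is 20 s via 5 → 3 → 4 → 6.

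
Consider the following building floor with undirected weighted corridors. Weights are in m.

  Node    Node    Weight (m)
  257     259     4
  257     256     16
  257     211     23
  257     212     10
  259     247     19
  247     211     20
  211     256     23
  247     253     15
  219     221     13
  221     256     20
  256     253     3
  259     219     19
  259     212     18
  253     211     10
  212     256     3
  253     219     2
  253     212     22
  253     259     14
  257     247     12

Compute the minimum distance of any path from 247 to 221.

Candidate routes:
247–253–256–221: 15+3+20 = 38
247–253–219–221: 15+2+13 = 30
Cheapest is 247–253–219–221 at 30 m.

30 m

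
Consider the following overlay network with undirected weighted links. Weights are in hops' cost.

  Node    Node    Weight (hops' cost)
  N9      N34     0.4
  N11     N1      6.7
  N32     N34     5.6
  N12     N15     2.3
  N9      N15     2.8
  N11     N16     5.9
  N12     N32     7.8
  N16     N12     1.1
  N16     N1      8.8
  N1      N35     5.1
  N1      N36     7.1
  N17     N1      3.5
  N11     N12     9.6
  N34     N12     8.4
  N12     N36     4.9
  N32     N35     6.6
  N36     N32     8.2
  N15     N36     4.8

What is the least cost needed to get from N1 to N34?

Settle nodes by increasing distance from N1:
N1: 0
N17: 3.5  (via N1)
N35: 5.1  (via N1)
N11: 6.7  (via N1)
N36: 7.1  (via N1)
N16: 8.8  (via N1)
N12: 9.9  (via N16)
N32: 11.7  (via N35)
N15: 11.9  (via N36)
N9: 14.7  (via N15)
N34: 15.1  (via N9)
Shortest route: N1–N36–N15–N9–N34 = 15.1 hops' cost.

15.1 hops' cost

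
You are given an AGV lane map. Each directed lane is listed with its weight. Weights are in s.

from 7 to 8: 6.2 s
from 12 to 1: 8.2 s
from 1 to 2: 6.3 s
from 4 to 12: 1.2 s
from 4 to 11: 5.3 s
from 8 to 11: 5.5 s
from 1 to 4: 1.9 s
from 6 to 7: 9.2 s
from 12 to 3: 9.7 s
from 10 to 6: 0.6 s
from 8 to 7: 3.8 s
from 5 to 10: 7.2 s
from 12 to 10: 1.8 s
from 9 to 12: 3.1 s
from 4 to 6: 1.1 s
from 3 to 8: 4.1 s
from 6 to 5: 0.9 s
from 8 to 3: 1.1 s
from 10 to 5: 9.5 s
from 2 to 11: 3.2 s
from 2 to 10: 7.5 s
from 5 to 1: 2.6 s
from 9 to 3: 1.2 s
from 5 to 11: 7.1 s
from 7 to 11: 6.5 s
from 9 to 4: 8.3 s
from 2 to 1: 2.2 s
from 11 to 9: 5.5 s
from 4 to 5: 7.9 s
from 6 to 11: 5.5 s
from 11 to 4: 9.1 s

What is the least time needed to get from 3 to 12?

Shortest distances from 3:
3: 0
8: 4.1  (via 3)
7: 7.9  (via 8)
11: 9.6  (via 8)
9: 15.1  (via 11)
12: 18.2  (via 9)
Shortest route: 3 → 8 → 11 → 9 → 12 = 18.2 s.

18.2 s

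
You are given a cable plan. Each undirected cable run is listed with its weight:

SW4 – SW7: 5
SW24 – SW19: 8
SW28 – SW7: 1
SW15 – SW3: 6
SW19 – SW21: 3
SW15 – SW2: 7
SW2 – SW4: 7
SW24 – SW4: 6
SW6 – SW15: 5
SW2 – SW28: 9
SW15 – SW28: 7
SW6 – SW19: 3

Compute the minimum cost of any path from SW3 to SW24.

22

Running Dijkstra from SW3:
SW3: 0
SW15: 6  (via SW3)
SW6: 11  (via SW15)
SW2: 13  (via SW15)
SW28: 13  (via SW15)
SW19: 14  (via SW6)
SW7: 14  (via SW28)
SW21: 17  (via SW19)
SW4: 19  (via SW7)
SW24: 22  (via SW19)
Shortest route: SW3 → SW15 → SW6 → SW19 → SW24 = 22.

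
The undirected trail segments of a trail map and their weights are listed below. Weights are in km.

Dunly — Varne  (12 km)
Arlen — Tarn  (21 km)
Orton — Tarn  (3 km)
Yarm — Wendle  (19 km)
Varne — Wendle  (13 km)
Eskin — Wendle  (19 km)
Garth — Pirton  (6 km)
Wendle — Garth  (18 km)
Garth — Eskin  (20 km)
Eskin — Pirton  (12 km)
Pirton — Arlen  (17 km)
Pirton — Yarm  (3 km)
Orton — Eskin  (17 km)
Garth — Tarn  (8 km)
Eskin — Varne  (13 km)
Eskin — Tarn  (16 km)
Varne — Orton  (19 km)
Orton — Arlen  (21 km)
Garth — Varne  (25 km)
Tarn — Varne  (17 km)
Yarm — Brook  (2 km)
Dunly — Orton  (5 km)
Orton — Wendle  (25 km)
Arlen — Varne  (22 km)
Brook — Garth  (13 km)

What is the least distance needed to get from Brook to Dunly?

Shortest distances from Brook:
Brook: 0
Yarm: 2  (via Brook)
Pirton: 5  (via Yarm)
Garth: 11  (via Pirton)
Eskin: 17  (via Pirton)
Tarn: 19  (via Garth)
Wendle: 21  (via Yarm)
Arlen: 22  (via Pirton)
Orton: 22  (via Tarn)
Dunly: 27  (via Orton)
Shortest route: Brook–Yarm–Pirton–Garth–Tarn–Orton–Dunly = 27 km.

27 km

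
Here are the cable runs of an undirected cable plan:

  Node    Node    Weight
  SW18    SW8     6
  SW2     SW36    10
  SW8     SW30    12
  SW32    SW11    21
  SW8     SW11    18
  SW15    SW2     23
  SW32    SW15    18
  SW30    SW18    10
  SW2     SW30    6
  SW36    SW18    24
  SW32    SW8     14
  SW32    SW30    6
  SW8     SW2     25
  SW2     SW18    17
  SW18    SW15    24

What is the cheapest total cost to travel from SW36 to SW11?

Shortest distances from SW36:
SW36: 0
SW2: 10  (via SW36)
SW30: 16  (via SW2)
SW32: 22  (via SW30)
SW18: 24  (via SW36)
SW8: 28  (via SW30)
SW15: 33  (via SW2)
SW11: 43  (via SW32)
Shortest route: SW36–SW2–SW30–SW32–SW11 = 43.

43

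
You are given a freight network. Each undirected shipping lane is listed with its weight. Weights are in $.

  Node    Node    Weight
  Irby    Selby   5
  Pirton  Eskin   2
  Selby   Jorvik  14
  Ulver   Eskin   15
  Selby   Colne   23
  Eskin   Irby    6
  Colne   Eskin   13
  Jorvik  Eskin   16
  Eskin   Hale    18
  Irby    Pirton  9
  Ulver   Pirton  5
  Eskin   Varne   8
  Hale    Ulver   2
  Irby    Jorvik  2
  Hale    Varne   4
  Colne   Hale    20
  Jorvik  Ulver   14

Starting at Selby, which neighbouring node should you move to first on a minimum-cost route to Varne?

Irby

Compare a few routes:
Selby → Irby → Eskin → Pirton → Ulver → Hale → Varne: 5+6+2+5+2+4 = 24
Selby → Irby → Pirton → Eskin → Varne: 5+9+2+8 = 24
Selby → Irby → Eskin → Varne: 5+6+8 = 19
The minimum is $19 via Selby → Irby → Eskin → Varne.
So from Selby the first move is to Irby.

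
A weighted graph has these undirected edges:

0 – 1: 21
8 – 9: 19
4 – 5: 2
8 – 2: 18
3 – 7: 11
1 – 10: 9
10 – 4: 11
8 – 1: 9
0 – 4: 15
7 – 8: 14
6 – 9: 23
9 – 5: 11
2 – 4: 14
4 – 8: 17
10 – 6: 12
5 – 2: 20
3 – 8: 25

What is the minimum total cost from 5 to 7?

Shortest distances from 5:
5: 0
4: 2  (via 5)
9: 11  (via 5)
10: 13  (via 4)
2: 16  (via 4)
0: 17  (via 4)
8: 19  (via 4)
1: 22  (via 10)
6: 25  (via 10)
7: 33  (via 8)
Shortest route: 5–4–8–7 = 33.

33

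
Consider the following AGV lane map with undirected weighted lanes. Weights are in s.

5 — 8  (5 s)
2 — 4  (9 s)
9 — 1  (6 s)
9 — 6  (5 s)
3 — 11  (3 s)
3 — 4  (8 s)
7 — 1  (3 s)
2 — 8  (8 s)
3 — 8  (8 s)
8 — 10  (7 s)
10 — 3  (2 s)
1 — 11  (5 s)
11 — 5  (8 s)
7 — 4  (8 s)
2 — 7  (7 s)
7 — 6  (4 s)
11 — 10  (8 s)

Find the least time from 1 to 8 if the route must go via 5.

Shortest 1→5: 1–11–5 = 13
Best 5 to 8: 5–8 costing 5
Total via 5: 13 + 5 = 18 s.

18 s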